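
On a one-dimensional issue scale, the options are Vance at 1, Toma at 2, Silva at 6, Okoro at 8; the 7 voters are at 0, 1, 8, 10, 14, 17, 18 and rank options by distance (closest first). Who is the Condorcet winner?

Okoro

With single-peaked preferences on a line, the Condorcet winner is the candidate closest to the median voter.
The median voter (position 10) is closest to Okoro at 8.
Check: Okoro vs Silva — voters closer to Okoro: 5 of 7.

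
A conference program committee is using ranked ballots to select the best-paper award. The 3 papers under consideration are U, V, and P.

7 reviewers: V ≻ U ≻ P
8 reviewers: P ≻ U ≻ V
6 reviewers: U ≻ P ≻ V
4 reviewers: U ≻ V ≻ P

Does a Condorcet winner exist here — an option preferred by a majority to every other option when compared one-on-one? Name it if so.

U

Head-to-head results (25 voters total):
U vs V: U wins 18–7.
U vs P: U wins 17–8.
V vs P: P wins 14–11.
U beats each rival — V (18–7), P (17–8) — so U is the Condorcet winner.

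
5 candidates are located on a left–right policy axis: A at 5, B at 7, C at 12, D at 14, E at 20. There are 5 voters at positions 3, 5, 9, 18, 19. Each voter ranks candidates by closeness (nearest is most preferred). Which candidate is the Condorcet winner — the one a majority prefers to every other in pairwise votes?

With single-peaked preferences on a line, the Condorcet winner is the candidate closest to the median voter.
The median voter (position 9) is closest to B at 7.
Check: B vs E — voters closer to B: 3 of 5.

B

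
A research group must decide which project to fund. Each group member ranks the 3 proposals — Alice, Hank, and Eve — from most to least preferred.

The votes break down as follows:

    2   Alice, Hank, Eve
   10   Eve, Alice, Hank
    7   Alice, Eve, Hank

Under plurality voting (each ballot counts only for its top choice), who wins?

First-place vote totals:
  Alice: 9
  Hank: 0
  Eve: 10
Eve has the most first-place votes.

Eve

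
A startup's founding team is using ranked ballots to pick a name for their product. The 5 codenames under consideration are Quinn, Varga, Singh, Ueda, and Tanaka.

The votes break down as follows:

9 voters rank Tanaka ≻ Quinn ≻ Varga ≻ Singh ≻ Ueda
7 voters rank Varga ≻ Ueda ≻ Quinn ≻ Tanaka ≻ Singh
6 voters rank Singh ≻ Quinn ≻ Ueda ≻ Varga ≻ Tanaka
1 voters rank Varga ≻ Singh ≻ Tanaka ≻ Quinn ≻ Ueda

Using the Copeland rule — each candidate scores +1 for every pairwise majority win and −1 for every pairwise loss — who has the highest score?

Quinn

Pairwise results:
  Quinn vs Varga: Quinn wins 15–8.
  Quinn vs Singh: Quinn wins 16–7.
  Quinn vs Ueda: Quinn wins 16–7.
  Quinn vs Tanaka: Quinn wins 13–10.
  Varga vs Singh: Varga wins 17–6.
  Varga vs Ueda: Varga wins 17–6.
  Varga vs Tanaka: Varga wins 14–9.
  Singh vs Ueda: Singh wins 16–7.
  Singh vs Tanaka: Tanaka wins 16–7.
  Ueda vs Tanaka: Ueda wins 13–10.
Copeland scores (wins − losses):
  Quinn: 4 − 0 = 4
  Varga: 3 − 1 = 2
  Singh: 1 − 3 = -2
  Ueda: 1 − 3 = -2
  Tanaka: 1 − 3 = -2
Quinn has the best Copeland score.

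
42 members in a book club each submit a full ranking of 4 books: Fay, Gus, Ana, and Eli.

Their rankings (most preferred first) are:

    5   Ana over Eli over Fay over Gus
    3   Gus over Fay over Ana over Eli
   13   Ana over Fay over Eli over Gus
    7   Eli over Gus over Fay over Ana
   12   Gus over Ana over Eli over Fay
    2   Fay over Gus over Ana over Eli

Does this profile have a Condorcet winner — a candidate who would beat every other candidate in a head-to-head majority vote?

Head-to-head results (42 voters total):
Fay vs Gus: Gus wins 22–20.
Fay vs Ana: Ana wins 30–12.
Fay vs Eli: Eli wins 24–18.
Gus vs Ana: Gus wins 24–18.
Gus vs Eli: Eli wins 25–17.
Ana vs Eli: Ana wins 35–7.
No candidate beats all others: Gus beats Ana beats Eli beats Gus, a majority cycle.

No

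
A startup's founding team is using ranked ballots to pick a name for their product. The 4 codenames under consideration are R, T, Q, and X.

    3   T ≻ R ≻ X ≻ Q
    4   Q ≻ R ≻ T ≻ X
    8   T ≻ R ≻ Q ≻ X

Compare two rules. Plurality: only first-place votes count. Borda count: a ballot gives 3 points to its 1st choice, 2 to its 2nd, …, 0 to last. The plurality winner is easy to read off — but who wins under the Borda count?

T

Plurality first-place counts: R 0, T 11, Q 4, X 0 → T.
Borda totals: R 30, T 37, Q 20, X 3 → T.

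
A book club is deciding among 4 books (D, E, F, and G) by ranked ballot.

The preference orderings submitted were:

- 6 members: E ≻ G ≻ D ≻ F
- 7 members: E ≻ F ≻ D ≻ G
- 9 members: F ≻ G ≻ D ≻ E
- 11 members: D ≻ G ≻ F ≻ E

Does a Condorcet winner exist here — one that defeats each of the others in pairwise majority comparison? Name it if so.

D

Head-to-head results (33 voters total):
D vs E: D wins 20–13.
D vs F: D wins 17–16.
D vs G: D wins 18–15.
E vs F: F wins 20–13.
E vs G: G wins 20–13.
F vs G: G wins 17–16.
D beats each rival — E (20–13), F (17–16), G (18–15) — so D is the Condorcet winner.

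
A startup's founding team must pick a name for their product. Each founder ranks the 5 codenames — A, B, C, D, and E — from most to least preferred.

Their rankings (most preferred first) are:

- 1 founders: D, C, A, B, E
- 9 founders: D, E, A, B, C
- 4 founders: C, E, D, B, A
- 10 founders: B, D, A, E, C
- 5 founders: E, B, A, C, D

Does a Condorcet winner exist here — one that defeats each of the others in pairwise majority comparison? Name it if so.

No Condorcet winner

Head-to-head results (29 voters total):
A vs B: B wins 19–10.
A vs C: A wins 24–5.
A vs D: D wins 24–5.
A vs E: E wins 18–11.
B vs C: B wins 24–5.
B vs D: B wins 15–14.
B vs E: E wins 18–11.
C vs D: D wins 20–9.
C vs E: E wins 24–5.
D vs E: D wins 20–9.
No candidate beats all others: B beats D beats E beats B, a majority cycle.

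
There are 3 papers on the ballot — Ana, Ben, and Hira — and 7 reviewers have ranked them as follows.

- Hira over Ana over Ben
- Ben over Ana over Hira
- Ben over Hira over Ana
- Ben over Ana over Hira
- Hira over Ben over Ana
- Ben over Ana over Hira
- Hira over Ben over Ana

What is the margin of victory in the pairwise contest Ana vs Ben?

5

Ballots ranking Ana above Ben: 1.
Ballots ranking Ben above Ana: 6.
Ben wins 6–1, a margin of 5.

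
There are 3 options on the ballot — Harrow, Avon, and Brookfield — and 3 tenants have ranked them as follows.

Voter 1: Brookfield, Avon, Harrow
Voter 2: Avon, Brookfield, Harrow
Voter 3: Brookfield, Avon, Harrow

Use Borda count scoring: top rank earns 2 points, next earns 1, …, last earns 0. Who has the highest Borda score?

Brookfield

Borda scores:
  Harrow: 0 + 0 + 0 = 0
  Avon: 1 + 2 + 1 = 4
  Brookfield: 2 + 1 + 2 = 5
Brookfield has the highest total.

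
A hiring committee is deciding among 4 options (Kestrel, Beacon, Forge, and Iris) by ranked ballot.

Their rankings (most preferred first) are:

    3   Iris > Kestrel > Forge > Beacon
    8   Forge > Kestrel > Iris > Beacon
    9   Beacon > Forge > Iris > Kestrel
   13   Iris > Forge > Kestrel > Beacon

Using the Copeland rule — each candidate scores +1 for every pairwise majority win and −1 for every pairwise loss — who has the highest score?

Forge

Pairwise results:
  Kestrel vs Beacon: Kestrel wins 24–9.
  Kestrel vs Forge: Forge wins 30–3.
  Kestrel vs Iris: Iris wins 25–8.
  Beacon vs Forge: Forge wins 24–9.
  Beacon vs Iris: Iris wins 24–9.
  Forge vs Iris: Forge wins 17–16.
Copeland scores (wins − losses):
  Kestrel: 1 − 2 = -1
  Beacon: 0 − 3 = -3
  Forge: 3 − 0 = 3
  Iris: 2 − 1 = 1
Forge has the best Copeland score.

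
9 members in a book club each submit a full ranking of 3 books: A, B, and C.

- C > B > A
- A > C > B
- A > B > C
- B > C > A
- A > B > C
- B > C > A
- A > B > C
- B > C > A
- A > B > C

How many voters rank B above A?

4

Ballots ranking B above A: 4.
Ballots ranking A above B: 5.
So 4 of 9 voters prefer B to A.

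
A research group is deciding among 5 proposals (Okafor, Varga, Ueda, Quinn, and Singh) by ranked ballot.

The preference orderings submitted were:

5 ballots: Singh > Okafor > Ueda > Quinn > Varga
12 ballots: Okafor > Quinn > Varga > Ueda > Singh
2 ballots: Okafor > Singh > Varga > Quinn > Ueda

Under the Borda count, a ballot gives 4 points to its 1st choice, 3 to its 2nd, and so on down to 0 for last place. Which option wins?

Okafor

Borda scores:
  Okafor: 5·3 + 12·4 + 2·4 = 71
  Varga: 5·0 + 12·2 + 2·2 = 28
  Ueda: 5·2 + 12·1 + 2·0 = 22
  Quinn: 5·1 + 12·3 + 2·1 = 43
  Singh: 5·4 + 12·0 + 2·3 = 26
Okafor has the highest total.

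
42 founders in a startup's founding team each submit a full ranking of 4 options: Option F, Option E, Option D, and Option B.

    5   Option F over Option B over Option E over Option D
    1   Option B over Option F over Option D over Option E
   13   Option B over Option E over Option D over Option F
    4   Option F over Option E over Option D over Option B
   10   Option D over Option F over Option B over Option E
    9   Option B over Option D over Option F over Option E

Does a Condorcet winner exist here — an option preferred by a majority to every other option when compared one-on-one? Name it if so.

Option B

Head-to-head results (42 voters total):
Option F vs Option E: Option F wins 29–13.
Option F vs Option D: Option D wins 32–10.
Option F vs Option B: Option B wins 23–19.
Option E vs Option D: Option E wins 22–20.
Option E vs Option B: Option B wins 38–4.
Option D vs Option B: Option B wins 28–14.
Option B beats each rival — Option F (23–19), Option E (38–4), Option D (28–14) — so Option B is the Condorcet winner.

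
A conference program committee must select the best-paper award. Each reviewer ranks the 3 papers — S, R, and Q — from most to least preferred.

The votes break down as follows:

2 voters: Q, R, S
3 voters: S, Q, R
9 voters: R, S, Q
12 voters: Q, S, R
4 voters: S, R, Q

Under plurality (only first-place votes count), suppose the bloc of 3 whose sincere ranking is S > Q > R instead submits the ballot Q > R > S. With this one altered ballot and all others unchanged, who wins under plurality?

First-place totals with the altered ballot: S 4, R 9, Q 17.
The winner is unchanged: still Q.

Q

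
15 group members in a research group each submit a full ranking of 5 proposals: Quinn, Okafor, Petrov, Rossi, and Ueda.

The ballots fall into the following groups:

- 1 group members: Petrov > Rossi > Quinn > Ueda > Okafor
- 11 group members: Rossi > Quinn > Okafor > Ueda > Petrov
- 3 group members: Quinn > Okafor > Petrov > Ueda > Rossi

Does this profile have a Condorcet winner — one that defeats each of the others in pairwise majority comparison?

Yes

Head-to-head results (15 voters total):
Quinn vs Okafor: Quinn wins 15–0.
Quinn vs Petrov: Quinn wins 14–1.
Quinn vs Rossi: Rossi wins 12–3.
Quinn vs Ueda: Quinn wins 15–0.
Okafor vs Petrov: Okafor wins 14–1.
Okafor vs Rossi: Rossi wins 12–3.
Okafor vs Ueda: Okafor wins 14–1.
Petrov vs Rossi: Rossi wins 11–4.
Petrov vs Ueda: Ueda wins 11–4.
Rossi vs Ueda: Rossi wins 12–3.
Rossi beats each rival — Quinn (12–3), Okafor (12–3), Petrov (11–4), Ueda (12–3) — so Rossi is the Condorcet winner.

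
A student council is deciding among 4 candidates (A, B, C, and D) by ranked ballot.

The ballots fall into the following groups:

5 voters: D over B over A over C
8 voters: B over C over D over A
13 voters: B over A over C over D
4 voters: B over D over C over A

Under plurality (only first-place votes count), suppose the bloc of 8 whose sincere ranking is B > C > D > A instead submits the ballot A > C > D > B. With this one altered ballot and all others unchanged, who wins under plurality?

First-place totals with the altered ballot: A 8, B 17, C 0, D 5.
The winner is unchanged: still B.

B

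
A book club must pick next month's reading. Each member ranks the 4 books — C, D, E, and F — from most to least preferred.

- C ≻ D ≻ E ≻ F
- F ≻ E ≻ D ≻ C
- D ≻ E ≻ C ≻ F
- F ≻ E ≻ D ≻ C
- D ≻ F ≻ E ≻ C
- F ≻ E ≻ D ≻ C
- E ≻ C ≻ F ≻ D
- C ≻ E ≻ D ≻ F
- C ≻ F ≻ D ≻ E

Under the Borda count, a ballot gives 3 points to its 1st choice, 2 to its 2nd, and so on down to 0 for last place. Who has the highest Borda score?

Borda scores:
  C: 3 + 0 + 1 + 0 + 0 + 0 + 2 + 3 + 3 = 12
  D: 2 + 1 + 3 + 1 + 3 + 1 + 0 + 1 + 1 = 13
  E: 1 + 2 + 2 + 2 + 1 + 2 + 3 + 2 + 0 = 15
  F: 0 + 3 + 0 + 3 + 2 + 3 + 1 + 0 + 2 = 14
E has the highest total.

E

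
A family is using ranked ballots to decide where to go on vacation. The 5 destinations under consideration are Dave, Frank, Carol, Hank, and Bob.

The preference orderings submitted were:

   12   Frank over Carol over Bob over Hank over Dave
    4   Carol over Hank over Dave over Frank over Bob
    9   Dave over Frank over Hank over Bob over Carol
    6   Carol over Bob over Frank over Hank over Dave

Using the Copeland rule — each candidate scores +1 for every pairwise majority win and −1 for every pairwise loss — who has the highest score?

Frank

Pairwise results:
  Dave vs Frank: Frank wins 18–13.
  Dave vs Carol: Carol wins 22–9.
  Dave vs Hank: Hank wins 22–9.
  Dave vs Bob: Bob wins 18–13.
  Frank vs Carol: Frank wins 21–10.
  Frank vs Hank: Frank wins 27–4.
  Frank vs Bob: Frank wins 25–6.
  Carol vs Hank: Carol wins 22–9.
  Carol vs Bob: Carol wins 22–9.
  Hank vs Bob: Bob wins 18–13.
Copeland scores (wins − losses):
  Dave: 0 − 4 = -4
  Frank: 4 − 0 = 4
  Carol: 3 − 1 = 2
  Hank: 1 − 3 = -2
  Bob: 2 − 2 = 0
Frank has the best Copeland score.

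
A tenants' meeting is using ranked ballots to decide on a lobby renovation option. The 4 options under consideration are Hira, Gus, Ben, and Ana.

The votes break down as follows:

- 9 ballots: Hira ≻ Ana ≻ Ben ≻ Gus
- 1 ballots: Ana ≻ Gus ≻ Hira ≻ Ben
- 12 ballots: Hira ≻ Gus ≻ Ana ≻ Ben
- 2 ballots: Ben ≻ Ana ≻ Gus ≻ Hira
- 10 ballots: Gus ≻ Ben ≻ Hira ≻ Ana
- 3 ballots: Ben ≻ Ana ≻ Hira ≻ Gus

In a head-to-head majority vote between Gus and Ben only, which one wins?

Ballots ranking Gus above Ben: 1+12+10 = 23.
Ballots ranking Ben above Gus: 9+2+3 = 14.
Gus wins the head-to-head, 23–14.

Gus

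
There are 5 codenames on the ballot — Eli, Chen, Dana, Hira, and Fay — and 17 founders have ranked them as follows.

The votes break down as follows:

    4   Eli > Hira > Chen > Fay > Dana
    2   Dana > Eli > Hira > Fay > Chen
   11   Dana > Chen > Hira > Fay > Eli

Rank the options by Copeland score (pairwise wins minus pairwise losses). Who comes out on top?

Pairwise results:
  Eli vs Chen: Chen wins 11–6.
  Eli vs Dana: Dana wins 13–4.
  Eli vs Hira: Hira wins 11–6.
  Eli vs Fay: Fay wins 11–6.
  Chen vs Dana: Dana wins 13–4.
  Chen vs Hira: Chen wins 11–6.
  Chen vs Fay: Chen wins 15–2.
  Dana vs Hira: Dana wins 13–4.
  Dana vs Fay: Dana wins 13–4.
  Hira vs Fay: Hira wins 17–0.
Copeland scores (wins − losses):
  Eli: 0 − 4 = -4
  Chen: 3 − 1 = 2
  Dana: 4 − 0 = 4
  Hira: 2 − 2 = 0
  Fay: 1 − 3 = -2
Dana has the best Copeland score.

Dana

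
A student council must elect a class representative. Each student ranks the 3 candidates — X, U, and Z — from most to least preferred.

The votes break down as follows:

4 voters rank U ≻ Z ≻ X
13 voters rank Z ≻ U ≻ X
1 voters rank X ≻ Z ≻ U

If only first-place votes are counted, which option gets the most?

Z

First-place vote totals:
  X: 1
  U: 4
  Z: 13
Z has the most first-place votes.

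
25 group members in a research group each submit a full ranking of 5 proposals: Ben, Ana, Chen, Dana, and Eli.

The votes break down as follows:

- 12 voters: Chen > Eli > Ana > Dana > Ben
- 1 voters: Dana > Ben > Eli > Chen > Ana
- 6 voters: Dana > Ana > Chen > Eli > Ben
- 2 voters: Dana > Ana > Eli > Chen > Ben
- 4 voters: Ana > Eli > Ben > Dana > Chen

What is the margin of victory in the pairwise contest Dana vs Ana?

7

Ballots ranking Dana above Ana: 1+6+2 = 9.
Ballots ranking Ana above Dana: 12+4 = 16.
Ana wins 16–9, a margin of 7.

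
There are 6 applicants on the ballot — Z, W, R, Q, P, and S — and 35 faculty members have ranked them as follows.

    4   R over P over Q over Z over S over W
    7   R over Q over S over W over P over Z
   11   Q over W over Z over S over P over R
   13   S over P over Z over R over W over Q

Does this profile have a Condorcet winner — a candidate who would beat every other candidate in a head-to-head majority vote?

No

Head-to-head results (35 voters total):
Z vs W: W wins 18–17.
Z vs R: Z wins 24–11.
Z vs Q: Q wins 22–13.
Z vs P: P wins 24–11.
Z vs S: S wins 20–15.
W vs R: R wins 24–11.
W vs Q: Q wins 22–13.
W vs P: W wins 18–17.
W vs S: S wins 24–11.
R vs Q: R wins 24–11.
R vs P: P wins 24–11.
R vs S: S wins 24–11.
Q vs P: Q wins 18–17.
Q vs S: Q wins 22–13.
P vs S: S wins 31–4.
No candidate beats all others: Z beats R beats W beats Z, a majority cycle.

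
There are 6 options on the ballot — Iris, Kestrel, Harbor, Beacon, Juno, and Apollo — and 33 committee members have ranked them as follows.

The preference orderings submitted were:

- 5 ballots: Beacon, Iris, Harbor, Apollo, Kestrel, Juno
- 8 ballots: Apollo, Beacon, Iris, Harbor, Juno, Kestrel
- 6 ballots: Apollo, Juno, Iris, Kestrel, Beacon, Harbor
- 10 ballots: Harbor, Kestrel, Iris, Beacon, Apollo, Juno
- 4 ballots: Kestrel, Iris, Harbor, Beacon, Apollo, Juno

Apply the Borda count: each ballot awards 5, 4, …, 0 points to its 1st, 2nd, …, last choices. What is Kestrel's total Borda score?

Borda scores:
  Iris: 5·4 + 8·3 + 6·3 + 10·3 + 4·4 = 108
  Kestrel: 5·1 + 8·0 + 6·2 + 10·4 + 4·5 = 77
  Harbor: 5·3 + 8·2 + 6·0 + 10·5 + 4·3 = 93
  Beacon: 5·5 + 8·4 + 6·1 + 10·2 + 4·2 = 91
  Juno: 5·0 + 8·1 + 6·4 + 10·0 + 4·0 = 32
  Apollo: 5·2 + 8·5 + 6·5 + 10·1 + 4·1 = 94

77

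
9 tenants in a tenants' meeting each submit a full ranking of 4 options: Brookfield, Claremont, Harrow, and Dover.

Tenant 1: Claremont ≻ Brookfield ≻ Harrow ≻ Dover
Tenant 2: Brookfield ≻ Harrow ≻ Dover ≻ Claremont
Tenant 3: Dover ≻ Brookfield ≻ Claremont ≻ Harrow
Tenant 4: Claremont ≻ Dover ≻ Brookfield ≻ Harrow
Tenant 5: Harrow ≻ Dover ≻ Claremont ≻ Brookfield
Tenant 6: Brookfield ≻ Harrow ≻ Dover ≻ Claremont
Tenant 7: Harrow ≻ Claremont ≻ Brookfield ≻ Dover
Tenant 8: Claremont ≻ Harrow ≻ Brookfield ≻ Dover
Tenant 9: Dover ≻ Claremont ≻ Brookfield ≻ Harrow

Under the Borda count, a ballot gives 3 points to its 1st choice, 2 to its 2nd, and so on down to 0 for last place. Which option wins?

Borda scores:
  Brookfield: 2 + 3 + 2 + 1 + 0 + 3 + 1 + 1 + 1 = 14
  Claremont: 3 + 0 + 1 + 3 + 1 + 0 + 2 + 3 + 2 = 15
  Harrow: 1 + 2 + 0 + 0 + 3 + 2 + 3 + 2 + 0 = 13
  Dover: 0 + 1 + 3 + 2 + 2 + 1 + 0 + 0 + 3 = 12
Claremont has the highest total.

Claremont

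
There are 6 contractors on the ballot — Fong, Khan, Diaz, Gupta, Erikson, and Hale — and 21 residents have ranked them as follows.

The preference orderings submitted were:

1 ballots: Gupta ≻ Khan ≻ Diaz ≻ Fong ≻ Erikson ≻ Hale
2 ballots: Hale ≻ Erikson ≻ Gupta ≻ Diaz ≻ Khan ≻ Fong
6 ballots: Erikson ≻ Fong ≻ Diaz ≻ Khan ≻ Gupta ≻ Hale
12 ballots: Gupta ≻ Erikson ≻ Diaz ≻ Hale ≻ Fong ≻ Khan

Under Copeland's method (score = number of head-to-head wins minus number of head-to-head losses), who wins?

Pairwise results:
  Fong vs Khan: Fong wins 18–3.
  Fong vs Diaz: Diaz wins 15–6.
  Fong vs Gupta: Gupta wins 15–6.
  Fong vs Erikson: Erikson wins 20–1.
  Fong vs Hale: Hale wins 14–7.
  Khan vs Diaz: Diaz wins 20–1.
  Khan vs Gupta: Gupta wins 15–6.
  Khan vs Erikson: Erikson wins 20–1.
  Khan vs Hale: Hale wins 14–7.
  Diaz vs Gupta: Gupta wins 15–6.
  Diaz vs Erikson: Erikson wins 20–1.
  Diaz vs Hale: Diaz wins 19–2.
  Gupta vs Erikson: Gupta wins 13–8.
  Gupta vs Hale: Gupta wins 19–2.
  Erikson vs Hale: Erikson wins 19–2.
Copeland scores (wins − losses):
  Fong: 1 − 4 = -3
  Khan: 0 − 5 = -5
  Diaz: 3 − 2 = 1
  Gupta: 5 − 0 = 5
  Erikson: 4 − 1 = 3
  Hale: 2 − 3 = -1
Gupta has the best Copeland score.

Gupta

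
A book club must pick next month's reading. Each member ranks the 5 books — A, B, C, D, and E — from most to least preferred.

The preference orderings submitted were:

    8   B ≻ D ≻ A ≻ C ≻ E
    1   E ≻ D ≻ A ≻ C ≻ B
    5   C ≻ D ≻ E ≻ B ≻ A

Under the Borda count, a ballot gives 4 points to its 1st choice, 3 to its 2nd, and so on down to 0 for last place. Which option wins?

D

Borda scores:
  A: 8·2 + 2 + 5·0 = 18
  B: 8·4 + 0 + 5·1 = 37
  C: 8·1 + 1 + 5·4 = 29
  D: 8·3 + 3 + 5·3 = 42
  E: 8·0 + 4 + 5·2 = 14
D has the highest total.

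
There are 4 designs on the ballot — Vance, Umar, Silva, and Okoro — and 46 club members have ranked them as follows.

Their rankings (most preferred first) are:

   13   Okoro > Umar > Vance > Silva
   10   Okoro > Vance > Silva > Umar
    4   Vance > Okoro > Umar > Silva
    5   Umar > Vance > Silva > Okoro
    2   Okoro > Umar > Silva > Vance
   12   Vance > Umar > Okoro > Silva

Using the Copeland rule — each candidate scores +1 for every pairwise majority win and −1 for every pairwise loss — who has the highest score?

Okoro

Pairwise results:
  Vance vs Umar: Vance wins 26–20.
  Vance vs Silva: Vance wins 44–2.
  Vance vs Okoro: Okoro wins 25–21.
  Umar vs Silva: Umar wins 36–10.
  Umar vs Okoro: Okoro wins 29–17.
  Silva vs Okoro: Okoro wins 41–5.
Copeland scores (wins − losses):
  Vance: 2 − 1 = 1
  Umar: 1 − 2 = -1
  Silva: 0 − 3 = -3
  Okoro: 3 − 0 = 3
Okoro has the best Copeland score.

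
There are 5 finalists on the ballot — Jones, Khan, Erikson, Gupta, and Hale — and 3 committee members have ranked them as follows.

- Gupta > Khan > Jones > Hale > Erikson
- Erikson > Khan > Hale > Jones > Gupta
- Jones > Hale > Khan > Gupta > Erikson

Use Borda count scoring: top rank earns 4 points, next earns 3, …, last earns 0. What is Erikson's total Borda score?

4

Borda scores:
  Jones: 2 + 1 + 4 = 7
  Khan: 3 + 3 + 2 = 8
  Erikson: 0 + 4 + 0 = 4
  Gupta: 4 + 0 + 1 = 5
  Hale: 1 + 2 + 3 = 6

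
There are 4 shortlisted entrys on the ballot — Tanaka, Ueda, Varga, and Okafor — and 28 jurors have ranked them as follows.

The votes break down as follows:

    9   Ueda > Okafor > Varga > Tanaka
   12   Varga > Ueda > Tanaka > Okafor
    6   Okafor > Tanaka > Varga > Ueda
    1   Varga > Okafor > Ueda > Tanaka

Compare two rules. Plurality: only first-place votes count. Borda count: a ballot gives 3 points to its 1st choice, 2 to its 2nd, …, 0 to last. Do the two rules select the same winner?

Yes

Plurality first-place counts: Tanaka 0, Ueda 9, Varga 13, Okafor 6 → Varga.
Borda totals: Tanaka 24, Ueda 52, Varga 54, Okafor 38 → Varga.
The two rules agree on Varga.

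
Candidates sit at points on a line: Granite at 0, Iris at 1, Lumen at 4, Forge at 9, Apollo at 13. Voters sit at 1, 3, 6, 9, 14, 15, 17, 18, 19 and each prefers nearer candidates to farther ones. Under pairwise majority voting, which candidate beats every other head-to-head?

Apollo

With single-peaked preferences on a line, the Condorcet winner is the candidate closest to the median voter.
The median voter (position 14) is closest to Apollo at 13.
Check: Apollo vs Forge — voters closer to Apollo: 5 of 9.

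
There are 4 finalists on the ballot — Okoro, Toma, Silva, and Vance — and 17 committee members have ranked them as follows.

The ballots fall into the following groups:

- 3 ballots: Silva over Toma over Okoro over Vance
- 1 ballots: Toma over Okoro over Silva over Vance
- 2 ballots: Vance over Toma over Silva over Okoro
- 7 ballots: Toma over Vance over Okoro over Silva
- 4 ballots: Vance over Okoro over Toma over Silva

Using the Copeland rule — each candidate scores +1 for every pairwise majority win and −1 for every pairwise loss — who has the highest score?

Pairwise results:
  Okoro vs Toma: Toma wins 13–4.
  Okoro vs Silva: Okoro wins 12–5.
  Okoro vs Vance: Vance wins 13–4.
  Toma vs Silva: Toma wins 14–3.
  Toma vs Vance: Toma wins 11–6.
  Silva vs Vance: Vance wins 13–4.
Copeland scores (wins − losses):
  Okoro: 1 − 2 = -1
  Toma: 3 − 0 = 3
  Silva: 0 − 3 = -3
  Vance: 2 − 1 = 1
Toma has the best Copeland score.

Toma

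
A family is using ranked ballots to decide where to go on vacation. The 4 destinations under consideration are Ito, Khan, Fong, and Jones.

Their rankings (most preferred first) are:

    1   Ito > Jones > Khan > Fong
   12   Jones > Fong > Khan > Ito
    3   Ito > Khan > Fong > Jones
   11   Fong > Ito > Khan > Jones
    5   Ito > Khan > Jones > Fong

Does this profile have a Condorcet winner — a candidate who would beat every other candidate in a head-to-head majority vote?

No

Head-to-head results (32 voters total):
Ito vs Khan: Ito wins 20–12.
Ito vs Fong: Fong wins 23–9.
Ito vs Jones: Ito wins 20–12.
Khan vs Fong: Fong wins 23–9.
Khan vs Jones: Khan wins 19–13.
Fong vs Jones: Jones wins 18–14.
No candidate beats all others: Ito beats Jones beats Fong beats Ito, a majority cycle.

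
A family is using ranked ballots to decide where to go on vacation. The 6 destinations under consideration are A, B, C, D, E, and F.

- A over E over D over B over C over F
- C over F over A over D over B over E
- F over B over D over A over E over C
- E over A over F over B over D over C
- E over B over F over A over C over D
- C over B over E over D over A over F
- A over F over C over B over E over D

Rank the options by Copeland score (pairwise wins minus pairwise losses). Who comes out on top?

A

Pairwise results:
  A vs B: A wins 4–3.
  A vs C: A wins 5–2.
  A vs D: A wins 5–2.
  A vs E: A wins 4–3.
  A vs F: A wins 4–3.
  B vs C: B wins 4–3.
  B vs D: B wins 5–2.
  B vs E: B wins 4–3.
  B vs F: F wins 4–3.
  C vs D: C wins 4–3.
  C vs E: E wins 4–3.
  C vs F: F wins 4–3.
  D vs E: E wins 5–2.
  D vs F: F wins 5–2.
  E vs F: E wins 4–3.
Copeland scores (wins − losses):
  A: 5 − 0 = 5
  B: 3 − 2 = 1
  C: 1 − 4 = -3
  D: 0 − 5 = -5
  E: 3 − 2 = 1
  F: 3 − 2 = 1
A has the best Copeland score.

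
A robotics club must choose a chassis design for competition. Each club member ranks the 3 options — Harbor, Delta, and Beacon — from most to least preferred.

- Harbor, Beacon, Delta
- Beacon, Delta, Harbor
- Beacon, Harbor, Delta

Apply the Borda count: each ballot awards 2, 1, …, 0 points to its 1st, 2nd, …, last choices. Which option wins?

Beacon

Borda scores:
  Harbor: 2 + 0 + 1 = 3
  Delta: 0 + 1 + 0 = 1
  Beacon: 1 + 2 + 2 = 5
Beacon has the highest total.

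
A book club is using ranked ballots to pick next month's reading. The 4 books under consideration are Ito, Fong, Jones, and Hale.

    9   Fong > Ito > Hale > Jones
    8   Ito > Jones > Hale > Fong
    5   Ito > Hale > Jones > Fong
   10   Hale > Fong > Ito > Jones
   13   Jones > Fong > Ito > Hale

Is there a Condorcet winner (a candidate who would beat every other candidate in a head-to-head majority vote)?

Head-to-head results (45 voters total):
Ito vs Fong: Fong wins 32–13.
Ito vs Jones: Ito wins 32–13.
Ito vs Hale: Ito wins 35–10.
Fong vs Jones: Jones wins 26–19.
Fong vs Hale: Hale wins 23–22.
Jones vs Hale: Hale wins 24–21.
No candidate beats all others: Ito beats Jones beats Fong beats Ito, a majority cycle.

No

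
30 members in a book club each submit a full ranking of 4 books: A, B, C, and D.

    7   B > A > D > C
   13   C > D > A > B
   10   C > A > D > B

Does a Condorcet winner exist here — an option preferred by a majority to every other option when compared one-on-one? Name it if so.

Head-to-head results (30 voters total):
A vs B: A wins 23–7.
A vs C: C wins 23–7.
A vs D: A wins 17–13.
B vs C: C wins 23–7.
B vs D: D wins 23–7.
C vs D: C wins 23–7.
C beats each rival — A (23–7), B (23–7), D (23–7) — so C is the Condorcet winner.

C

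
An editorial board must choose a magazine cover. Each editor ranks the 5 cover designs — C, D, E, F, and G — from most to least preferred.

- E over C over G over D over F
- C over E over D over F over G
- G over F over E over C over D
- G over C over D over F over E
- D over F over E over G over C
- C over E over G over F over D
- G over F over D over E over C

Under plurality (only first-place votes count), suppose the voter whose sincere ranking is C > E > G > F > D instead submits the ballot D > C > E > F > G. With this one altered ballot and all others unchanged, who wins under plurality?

G

First-place totals with the altered ballot: C 1, D 2, E 1, F 0, G 3.
The winner is unchanged: still G.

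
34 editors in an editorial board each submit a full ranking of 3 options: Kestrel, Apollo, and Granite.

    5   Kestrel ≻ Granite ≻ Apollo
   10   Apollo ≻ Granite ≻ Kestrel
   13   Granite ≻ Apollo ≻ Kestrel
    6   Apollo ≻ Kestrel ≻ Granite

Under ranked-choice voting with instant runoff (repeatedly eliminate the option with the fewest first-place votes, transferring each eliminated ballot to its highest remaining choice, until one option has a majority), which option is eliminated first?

Round 1: Apollo 16, Granite 13, Kestrel 5. Kestrel has the fewest and is eliminated.
Round 2: Granite 18, Apollo 16. Granite has a majority.

Kestrel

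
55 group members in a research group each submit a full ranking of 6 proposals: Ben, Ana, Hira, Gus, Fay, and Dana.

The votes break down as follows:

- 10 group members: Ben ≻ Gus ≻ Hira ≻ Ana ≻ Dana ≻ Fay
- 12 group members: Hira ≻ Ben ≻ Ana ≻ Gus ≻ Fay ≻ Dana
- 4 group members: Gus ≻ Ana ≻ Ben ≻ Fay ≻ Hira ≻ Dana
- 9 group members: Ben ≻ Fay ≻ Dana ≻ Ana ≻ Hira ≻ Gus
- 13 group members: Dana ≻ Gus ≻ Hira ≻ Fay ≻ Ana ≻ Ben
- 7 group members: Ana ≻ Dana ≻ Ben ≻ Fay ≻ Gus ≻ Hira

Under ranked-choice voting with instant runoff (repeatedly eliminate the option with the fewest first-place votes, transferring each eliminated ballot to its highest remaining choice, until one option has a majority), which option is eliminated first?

Round 1: Ben 19, Dana 13, Hira 12, Ana 7, Gus 4, Fay 0. Fay has the fewest and is eliminated.
Round 2: Ben 19, Dana 13, Hira 12, Ana 7, Gus 4. Gus has the fewest and is eliminated.
Round 3: Ben 19, Dana 13, Hira 12, Ana 11. Ana has the fewest and is eliminated.
Round 4: Ben 23, Dana 20, Hira 12. Hira has the fewest and is eliminated.
Round 5: Ben 35, Dana 20. Ben has a majority.

Fay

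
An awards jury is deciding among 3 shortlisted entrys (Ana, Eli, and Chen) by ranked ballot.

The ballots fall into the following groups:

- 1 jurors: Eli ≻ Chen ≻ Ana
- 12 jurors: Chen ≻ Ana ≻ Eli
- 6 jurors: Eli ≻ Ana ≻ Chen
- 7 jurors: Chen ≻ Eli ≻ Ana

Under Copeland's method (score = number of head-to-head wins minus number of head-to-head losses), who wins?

Chen

Pairwise results:
  Ana vs Eli: Eli wins 14–12.
  Ana vs Chen: Chen wins 20–6.
  Eli vs Chen: Chen wins 19–7.
Copeland scores (wins − losses):
  Ana: 0 − 2 = -2
  Eli: 1 − 1 = 0
  Chen: 2 − 0 = 2
Chen has the best Copeland score.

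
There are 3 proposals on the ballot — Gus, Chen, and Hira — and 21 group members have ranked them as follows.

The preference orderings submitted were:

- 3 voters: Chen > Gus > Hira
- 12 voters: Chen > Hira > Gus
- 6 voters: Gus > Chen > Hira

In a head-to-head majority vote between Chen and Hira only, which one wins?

Chen

Ballots ranking Chen above Hira: 3+12+6 = 21.
Ballots ranking Hira above Chen: 0.
Chen wins the head-to-head, 21–0.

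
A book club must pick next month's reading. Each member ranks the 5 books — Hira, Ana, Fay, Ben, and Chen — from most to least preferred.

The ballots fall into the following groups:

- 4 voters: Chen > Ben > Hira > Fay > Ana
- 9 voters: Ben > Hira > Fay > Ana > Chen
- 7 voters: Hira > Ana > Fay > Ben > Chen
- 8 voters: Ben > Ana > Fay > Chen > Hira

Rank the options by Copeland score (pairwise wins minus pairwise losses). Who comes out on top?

Ben

Pairwise results:
  Hira vs Ana: Hira wins 20–8.
  Hira vs Fay: Hira wins 20–8.
  Hira vs Ben: Ben wins 21–7.
  Hira vs Chen: Hira wins 16–12.
  Ana vs Fay: Ana wins 15–13.
  Ana vs Ben: Ben wins 21–7.
  Ana vs Chen: Ana wins 24–4.
  Fay vs Ben: Ben wins 21–7.
  Fay vs Chen: Fay wins 24–4.
  Ben vs Chen: Ben wins 24–4.
Copeland scores (wins − losses):
  Hira: 3 − 1 = 2
  Ana: 2 − 2 = 0
  Fay: 1 − 3 = -2
  Ben: 4 − 0 = 4
  Chen: 0 − 4 = -4
Ben has the best Copeland score.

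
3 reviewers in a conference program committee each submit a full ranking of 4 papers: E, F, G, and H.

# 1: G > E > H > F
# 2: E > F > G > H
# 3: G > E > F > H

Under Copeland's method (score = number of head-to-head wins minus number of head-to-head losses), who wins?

G

Pairwise results:
  E vs F: E wins 3–0.
  E vs G: G wins 2–1.
  E vs H: E wins 3–0.
  F vs G: G wins 2–1.
  F vs H: F wins 2–1.
  G vs H: G wins 3–0.
Copeland scores (wins − losses):
  E: 2 − 1 = 1
  F: 1 − 2 = -1
  G: 3 − 0 = 3
  H: 0 − 3 = -3
G has the best Copeland score.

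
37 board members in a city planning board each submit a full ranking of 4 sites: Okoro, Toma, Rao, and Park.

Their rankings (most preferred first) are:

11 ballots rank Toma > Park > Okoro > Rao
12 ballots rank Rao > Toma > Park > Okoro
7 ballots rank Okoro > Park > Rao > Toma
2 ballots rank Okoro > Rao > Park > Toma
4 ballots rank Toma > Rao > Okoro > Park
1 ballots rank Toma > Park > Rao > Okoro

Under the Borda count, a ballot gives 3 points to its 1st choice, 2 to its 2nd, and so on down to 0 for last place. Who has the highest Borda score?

Borda scores:
  Okoro: 11·1 + 12·0 + 7·3 + 2·3 + 4·1 + 0 = 42
  Toma: 11·3 + 12·2 + 7·0 + 2·0 + 4·3 + 3 = 72
  Rao: 11·0 + 12·3 + 7·1 + 2·2 + 4·2 + 1 = 56
  Park: 11·2 + 12·1 + 7·2 + 2·1 + 4·0 + 2 = 52
Toma has the highest total.

Toma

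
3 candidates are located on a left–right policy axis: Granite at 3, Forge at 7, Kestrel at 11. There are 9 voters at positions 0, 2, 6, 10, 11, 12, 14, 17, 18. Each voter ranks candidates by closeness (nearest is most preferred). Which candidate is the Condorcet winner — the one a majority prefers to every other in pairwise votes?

Kestrel

With single-peaked preferences on a line, the Condorcet winner is the candidate closest to the median voter.
The median voter (position 11) is closest to Kestrel at 11.
Check: Kestrel vs Granite — voters closer to Kestrel: 6 of 9.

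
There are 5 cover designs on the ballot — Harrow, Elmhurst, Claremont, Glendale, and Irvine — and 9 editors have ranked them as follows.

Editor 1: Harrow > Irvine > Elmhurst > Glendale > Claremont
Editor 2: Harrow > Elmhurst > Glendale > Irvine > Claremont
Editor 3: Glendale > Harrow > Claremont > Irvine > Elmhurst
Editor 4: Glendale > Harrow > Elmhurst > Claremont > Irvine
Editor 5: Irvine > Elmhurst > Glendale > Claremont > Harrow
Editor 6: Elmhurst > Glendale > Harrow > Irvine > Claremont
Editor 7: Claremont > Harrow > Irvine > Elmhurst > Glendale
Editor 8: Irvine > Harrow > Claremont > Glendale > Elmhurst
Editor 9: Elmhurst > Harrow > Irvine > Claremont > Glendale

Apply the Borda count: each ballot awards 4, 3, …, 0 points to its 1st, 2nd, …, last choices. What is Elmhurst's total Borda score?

19

Borda scores:
  Harrow: 4 + 4 + 3 + 3 + 0 + 2 + 3 + 3 + 3 = 25
  Elmhurst: 2 + 3 + 0 + 2 + 3 + 4 + 1 + 0 + 4 = 19
  Claremont: 0 + 0 + 2 + 1 + 1 + 0 + 4 + 2 + 1 = 11
  Glendale: 1 + 2 + 4 + 4 + 2 + 3 + 0 + 1 + 0 = 17
  Irvine: 3 + 1 + 1 + 0 + 4 + 1 + 2 + 4 + 2 = 18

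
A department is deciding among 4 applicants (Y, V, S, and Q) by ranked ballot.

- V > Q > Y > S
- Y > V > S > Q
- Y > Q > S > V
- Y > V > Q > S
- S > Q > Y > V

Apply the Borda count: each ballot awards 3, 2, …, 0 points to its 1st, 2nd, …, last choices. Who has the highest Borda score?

Borda scores:
  Y: 1 + 3 + 3 + 3 + 1 = 11
  V: 3 + 2 + 0 + 2 + 0 = 7
  S: 0 + 1 + 1 + 0 + 3 = 5
  Q: 2 + 0 + 2 + 1 + 2 = 7
Y has the highest total.

Y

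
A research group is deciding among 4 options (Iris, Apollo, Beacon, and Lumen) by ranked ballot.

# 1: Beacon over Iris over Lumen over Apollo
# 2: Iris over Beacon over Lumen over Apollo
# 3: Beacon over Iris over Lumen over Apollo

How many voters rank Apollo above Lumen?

Ballots ranking Apollo above Lumen: 0.
Ballots ranking Lumen above Apollo: 3.
So 0 of 3 voters prefer Apollo to Lumen.

0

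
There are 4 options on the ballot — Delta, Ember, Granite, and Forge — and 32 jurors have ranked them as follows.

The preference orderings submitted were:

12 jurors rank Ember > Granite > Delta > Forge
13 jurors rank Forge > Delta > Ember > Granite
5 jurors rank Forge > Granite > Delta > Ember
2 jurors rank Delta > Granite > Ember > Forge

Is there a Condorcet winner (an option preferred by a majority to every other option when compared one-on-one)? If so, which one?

Head-to-head results (32 voters total):
Delta vs Ember: Delta wins 20–12.
Delta vs Granite: Granite wins 17–15.
Delta vs Forge: Forge wins 18–14.
Ember vs Granite: Ember wins 25–7.
Ember vs Forge: Forge wins 18–14.
Granite vs Forge: Forge wins 18–14.
Forge beats each rival — Delta (18–14), Ember (18–14), Granite (18–14) — so Forge is the Condorcet winner.

Forge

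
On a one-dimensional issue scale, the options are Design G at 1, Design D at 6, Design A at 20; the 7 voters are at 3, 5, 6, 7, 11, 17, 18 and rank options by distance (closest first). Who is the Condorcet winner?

Design D

With single-peaked preferences on a line, the Condorcet winner is the candidate closest to the median voter.
The median voter (position 7) is closest to Design D at 6.
Check: Design D vs Design A — voters closer to Design D: 5 of 7.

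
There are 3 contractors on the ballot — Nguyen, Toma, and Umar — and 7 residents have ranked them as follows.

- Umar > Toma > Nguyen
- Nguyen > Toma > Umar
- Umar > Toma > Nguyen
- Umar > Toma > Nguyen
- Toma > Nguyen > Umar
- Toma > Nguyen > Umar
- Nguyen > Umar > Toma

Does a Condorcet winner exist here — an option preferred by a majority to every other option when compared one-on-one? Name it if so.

There is no Condorcet winner

Head-to-head results (7 voters total):
Nguyen vs Toma: Toma wins 5–2.
Nguyen vs Umar: Nguyen wins 4–3.
Toma vs Umar: Umar wins 4–3.
No candidate beats all others: Nguyen beats Umar beats Toma beats Nguyen, a majority cycle.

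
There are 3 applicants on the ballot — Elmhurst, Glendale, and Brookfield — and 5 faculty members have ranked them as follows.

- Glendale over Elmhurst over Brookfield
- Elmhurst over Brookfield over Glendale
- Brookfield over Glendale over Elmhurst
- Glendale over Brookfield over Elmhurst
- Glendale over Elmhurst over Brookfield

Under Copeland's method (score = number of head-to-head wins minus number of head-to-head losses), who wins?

Pairwise results:
  Elmhurst vs Glendale: Glendale wins 4–1.
  Elmhurst vs Brookfield: Elmhurst wins 3–2.
  Glendale vs Brookfield: Glendale wins 3–2.
Copeland scores (wins − losses):
  Elmhurst: 1 − 1 = 0
  Glendale: 2 − 0 = 2
  Brookfield: 0 − 2 = -2
Glendale has the best Copeland score.

Glendale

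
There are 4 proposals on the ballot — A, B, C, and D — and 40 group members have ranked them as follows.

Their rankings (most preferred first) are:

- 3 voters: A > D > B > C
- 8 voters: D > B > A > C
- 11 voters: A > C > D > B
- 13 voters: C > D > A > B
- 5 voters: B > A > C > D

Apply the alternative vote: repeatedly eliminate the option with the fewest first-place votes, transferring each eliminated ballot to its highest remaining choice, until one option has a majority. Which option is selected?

A

Round 1: A 14, C 13, D 8, B 5. B has the fewest and is eliminated.
Round 2: A 19, C 13, D 8. D has the fewest and is eliminated.
Round 3: A 27, C 13. A has a majority.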